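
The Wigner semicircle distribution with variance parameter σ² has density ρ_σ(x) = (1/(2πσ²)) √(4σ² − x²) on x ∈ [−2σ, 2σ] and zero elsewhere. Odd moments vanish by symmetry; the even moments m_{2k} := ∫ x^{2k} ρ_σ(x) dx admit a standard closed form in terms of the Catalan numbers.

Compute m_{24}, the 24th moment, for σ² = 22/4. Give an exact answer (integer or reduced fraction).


By the scaled semicircle moment identity, m_{2k} = σ^{2k} · C_k with k = 12.
C_12 = (1/(k+1)) · C(2k, k) = (1/13) · C(24, 12) = (1/13) · 2704156 = 208012.
σ^{2k} = (σ²)^k = (22/4)^12 = 3138428376721/4096.

Therefore m_{24} = σ^{24} · C_12 = (3138428376721/4096) · 208012 = 163207690874622163/1024.


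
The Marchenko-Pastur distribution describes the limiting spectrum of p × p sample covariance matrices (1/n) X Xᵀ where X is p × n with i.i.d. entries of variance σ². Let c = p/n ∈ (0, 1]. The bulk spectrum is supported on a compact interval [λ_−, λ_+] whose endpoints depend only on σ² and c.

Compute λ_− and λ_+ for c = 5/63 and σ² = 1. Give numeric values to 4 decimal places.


c = 5/63 = 0.079365; √c = 0.281718.
λ_− = σ² (1 − √c)² = 1 · (1 − 0.281718)² = 1 · (0.718282)² = 0.515929.
λ_+ = σ² (1 + √c)² = 1 · (1 + 0.281718)² = 1 · (1.281718)² = 1.642801.

Rounded to 4 decimal places: λ_− ≈ 0.5159, λ_+ ≈ 1.6428.


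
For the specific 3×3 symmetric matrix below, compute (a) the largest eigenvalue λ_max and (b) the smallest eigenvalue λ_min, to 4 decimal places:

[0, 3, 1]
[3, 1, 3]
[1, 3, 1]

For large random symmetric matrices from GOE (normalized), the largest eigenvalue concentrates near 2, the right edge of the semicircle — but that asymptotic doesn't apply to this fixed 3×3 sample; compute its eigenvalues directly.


Since M is real symmetric, all three eigenvalues are real; they are the roots of det(λI − M) = λ³ − (tr M) λ² + s λ − det M, where s is the sum of the principal 2×2 minors.
tr M = 0 + 1 + 1 = 2.
s = (0·1 − 3²) + (0·1 − 1²) + (1·1 − 3²) = -9 + (-1) + (-8) = -18.
det M (expand along row 1) = 0·(-8) − 3·0 + 1·8 = 8.
Characteristic polynomial: λ³ − 2λ² − 18λ − 8 = 0.
Substitute λ = y + (tr M)/3 = y + 0.666667 to remove the quadratic term: y³ + p·y + q = 0 with p = s − (tr M)²/3 = -19.333333 and q = −2(tr M)³/27 + (tr M)·s/3 − det M = -20.592593.
Three real roots ⇒ use the trigonometric (Viète) form: r = 2√(−p/3) = 5.077182, φ = arccos(3q/(p·r)) = arccos(0.629365) = 0.890060 rad.
y_k = r·cos(φ/3 − 2πk/3) for k = 0, 1, 2 gives y = 4.855362, -1.142213, -3.713149.
λ_k = y_k + 0.666667 gives λ = 5.5220, -0.4755, -3.0465 (check: the sum is 2.0000 = tr M).

Hence λ_max = 5.5220 and λ_min = -3.0465.


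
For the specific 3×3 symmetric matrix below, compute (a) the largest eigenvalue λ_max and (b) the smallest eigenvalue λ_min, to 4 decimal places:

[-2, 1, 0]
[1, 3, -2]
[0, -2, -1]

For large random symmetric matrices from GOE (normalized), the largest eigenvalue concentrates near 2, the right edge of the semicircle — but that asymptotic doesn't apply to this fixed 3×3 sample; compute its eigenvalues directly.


Since M is real symmetric, all three eigenvalues are real; they are the roots of det(λI − M) = λ³ − (tr M) λ² + s λ − det M, where s is the sum of the principal 2×2 minors.
tr M = -2 + 3 + (-1) = 0.
s = ((-2)·3 − 1²) + ((-2)·(-1) − 0²) + (3·(-1) − (-2)²) = -7 + 2 + (-7) = -12.
det M (expand along row 1) = (-2)·(-7) − 1·(-1) + 0·(-2) = 15.
Characteristic polynomial: λ³ − 12λ − 15 = 0.
Substitute λ = y + (tr M)/3 = y + 0.000000 to remove the quadratic term: y³ + p·y + q = 0 with p = s − (tr M)²/3 = -12.000000 and q = −2(tr M)³/27 + (tr M)·s/3 − det M = -15.000000.
Three real roots ⇒ use the trigonometric (Viète) form: r = 2√(−p/3) = 4.000000, φ = arccos(3q/(p·r)) = arccos(0.937500) = 0.355421 rad.
y_k = r·cos(φ/3 − 2πk/3) for k = 0, 1, 2 gives y = 3.971961, -1.576535, -2.395426.
λ_k = y_k + 0.000000 gives λ = 3.9720, -1.5765, -2.3954 (check: the sum is 0.0000 = tr M).

Hence λ_max = 3.9720 and λ_min = -2.3954.


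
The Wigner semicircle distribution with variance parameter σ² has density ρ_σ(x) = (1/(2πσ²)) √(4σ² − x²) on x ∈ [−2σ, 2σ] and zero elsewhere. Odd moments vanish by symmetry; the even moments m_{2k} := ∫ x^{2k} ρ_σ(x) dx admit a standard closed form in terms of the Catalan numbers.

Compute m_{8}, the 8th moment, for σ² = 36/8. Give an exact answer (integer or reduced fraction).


By the scaled semicircle moment identity, m_{2k} = σ^{2k} · C_k with k = 4.
C_4 = (1/(k+1)) · C(2k, k) = (1/5) · C(8, 4) = (1/5) · 70 = 14.
σ^{2k} = (σ²)^k = (36/8)^4 = 6561/16.

Therefore m_{8} = σ^{8} · C_4 = (6561/16) · 14 = 45927/8.


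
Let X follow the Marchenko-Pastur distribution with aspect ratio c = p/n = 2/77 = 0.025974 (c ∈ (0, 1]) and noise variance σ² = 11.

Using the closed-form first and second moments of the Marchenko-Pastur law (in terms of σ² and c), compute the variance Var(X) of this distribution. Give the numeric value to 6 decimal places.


Recall the MP moments m_1 = E[X] = σ² and m_2 = E[X²] = σ⁴ (1 + c).
m_1 = E[X] = σ² = 11, so m_1² = 121.
m_2 = E[X²] = σ⁴ (1 + c) = 121 · (1 + 0.025974) = 121 · 1.025974 = 124.142857.
(Note m_2 − m_1² simplifies to c · σ⁴ = 0.025974 · 121.)

Var(X) = m_2 − m_1² = 124.142857 − 121 = 3.142857.


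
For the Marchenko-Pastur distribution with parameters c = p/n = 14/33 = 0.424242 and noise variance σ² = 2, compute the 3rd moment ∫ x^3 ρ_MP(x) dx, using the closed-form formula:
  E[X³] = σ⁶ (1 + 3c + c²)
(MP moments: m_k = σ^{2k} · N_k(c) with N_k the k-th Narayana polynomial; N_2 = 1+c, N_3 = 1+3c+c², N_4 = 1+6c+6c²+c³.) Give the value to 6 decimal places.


E[X³] = σ⁶ (1 + 3c + c²) (third MP moment). With σ² = 2 (so σ⁶ = 8) and c = 14/33 = 0.424242: E[X³] = 8 · (1 + 3·0.424242 + (0.424242)²) = 8 · 2.452709.

So E[X^3] = 19.621671.


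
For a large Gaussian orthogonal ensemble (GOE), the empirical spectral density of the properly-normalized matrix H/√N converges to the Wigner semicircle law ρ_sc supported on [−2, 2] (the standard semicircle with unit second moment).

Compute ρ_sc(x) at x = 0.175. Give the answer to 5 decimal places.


ρ_sc(x) = (1/(2π)) √(4 − x²). With x = 0.175:
  4 − x² = 4 − (0.175)² = 4 − 0.030625 = 3.969375.
  √(4 − x²) = 1.992329.
  1/(2π) = 0.159155.
  ρ_sc(0.175) = 0.159155 · 1.992329 = 0.317089.

Rounded to 5 decimal places: ρ_sc(0.175) ≈ 0.31709.


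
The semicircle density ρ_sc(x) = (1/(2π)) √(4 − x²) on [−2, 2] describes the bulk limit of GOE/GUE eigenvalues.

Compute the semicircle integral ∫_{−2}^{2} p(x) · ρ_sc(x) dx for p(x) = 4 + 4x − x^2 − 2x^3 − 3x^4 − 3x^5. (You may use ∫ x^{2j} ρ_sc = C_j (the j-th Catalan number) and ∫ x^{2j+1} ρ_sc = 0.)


Write p(x) = Σ a_i x^i, split into monomials and integrate each against ρ_sc separately.
Using ∫ x^{2j} ρ_sc = C_j = (1/(j+1)) C(2j, j) (Catalan numbers) and ∫ x^{2j+1} ρ_sc = 0 (odd monomials vanish by symmetry):
  i = 0 (even): a_0 · C_{0} = 4 · 1 = 4
  i = 1 (odd): ∫ x^1 ρ_sc = 0 (vanishes)
  i = 2 (even): a_2 · C_{1} = -1 · 1 = -1
  i = 3 (odd): ∫ x^3 ρ_sc = 0 (vanishes)
  i = 4 (even): a_4 · C_{2} = -3 · 2 = -6
  i = 5 (odd): ∫ x^5 ρ_sc = 0 (vanishes)

Summing the contributions: ∫_{−2}^{2} p(x) ρ_sc(x) dx = 4 + (-1) + (-6) = -3.


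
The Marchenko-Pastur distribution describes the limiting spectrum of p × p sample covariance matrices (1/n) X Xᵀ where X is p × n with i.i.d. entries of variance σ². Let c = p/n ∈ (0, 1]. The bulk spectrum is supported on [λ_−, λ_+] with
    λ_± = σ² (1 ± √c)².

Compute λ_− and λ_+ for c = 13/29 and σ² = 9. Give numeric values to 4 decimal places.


c = 13/29 = 0.448276; √c = 0.669534.
λ_− = σ² (1 − √c)² = 9 · (1 − 0.669534)² = 9 · (0.330466)² = 0.982870.
λ_+ = σ² (1 + √c)² = 9 · (1 + 0.669534)² = 9 · (1.669534)² = 25.086096.

Rounded to 4 decimal places: λ_− ≈ 0.9829, λ_+ ≈ 25.0861.


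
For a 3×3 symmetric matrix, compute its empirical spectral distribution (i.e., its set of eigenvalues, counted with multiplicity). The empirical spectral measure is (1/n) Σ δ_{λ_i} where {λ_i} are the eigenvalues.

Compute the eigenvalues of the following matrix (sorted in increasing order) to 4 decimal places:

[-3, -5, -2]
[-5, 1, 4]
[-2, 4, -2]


Since M is real symmetric, all three eigenvalues are real; they are the roots of det(λI − M) = λ³ − (tr M) λ² + s λ − det M, where s is the sum of the principal 2×2 minors.
tr M = -3 + 1 + (-2) = -4.
s = ((-3)·1 − (-5)²) + ((-3)·(-2) − (-2)²) + (1·(-2) − 4²) = -28 + 2 + (-18) = -44.
det M (expand along row 1) = (-3)·(-18) − (-5)·18 + (-2)·(-18) = 180.
Characteristic polynomial: λ³ + 4λ² − 44λ − 180 = 0.
Substitute λ = y + (tr M)/3 = y − 1.333333 to remove the quadratic term: y³ + p·y + q = 0 with p = s − (tr M)²/3 = -49.333333 and q = −2(tr M)³/27 + (tr M)·s/3 − det M = -116.592593.
Three real roots ⇒ use the trigonometric (Viète) form: r = 2√(−p/3) = 8.110350, φ = arccos(3q/(p·r)) = arccos(0.874203) = 0.507005 rad.
y_k = r·cos(φ/3 − 2πk/3) for k = 0, 1, 2 gives y = 7.994803, -2.816016, -5.178788.
λ_k = y_k − 1.333333 gives λ = 6.6615, -4.1493, -6.5121 (check: the sum is -4.0000 = tr M).

Eigenvalues sorted in increasing order: [-6.5121, -4.1493, 6.6615].


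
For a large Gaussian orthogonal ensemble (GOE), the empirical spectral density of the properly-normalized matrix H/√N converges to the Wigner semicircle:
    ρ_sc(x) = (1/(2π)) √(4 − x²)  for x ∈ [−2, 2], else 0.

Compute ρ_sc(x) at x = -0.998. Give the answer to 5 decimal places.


ρ_sc(x) = (1/(2π)) √(4 − x²). With x = -0.998:
  4 − x² = 4 − (-0.998)² = 4 − 0.996004 = 3.003996.
  √(4 − x²) = 1.733204.
  1/(2π) = 0.159155.
  ρ_sc(-0.998) = 0.159155 · 1.733204 = 0.275848.

Rounded to 5 decimal places: ρ_sc(-0.998) ≈ 0.27585.


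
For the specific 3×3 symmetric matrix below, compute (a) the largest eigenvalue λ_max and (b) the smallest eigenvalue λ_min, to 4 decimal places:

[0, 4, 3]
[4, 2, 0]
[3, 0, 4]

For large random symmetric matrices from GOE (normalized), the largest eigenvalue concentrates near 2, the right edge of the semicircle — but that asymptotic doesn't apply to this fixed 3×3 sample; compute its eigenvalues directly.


Since M is real symmetric, all three eigenvalues are real; they are the roots of det(λI − M) = λ³ − (tr M) λ² + s λ − det M, where s is the sum of the principal 2×2 minors.
tr M = 0 + 2 + 4 = 6.
s = (0·2 − 4²) + (0·4 − 3²) + (2·4 − 0²) = -16 + (-9) + 8 = -17.
det M (expand along row 1) = 0·8 − 4·16 + 3·(-6) = -82.
Characteristic polynomial: λ³ − 6λ² − 17λ + 82 = 0.
Substitute λ = y + (tr M)/3 = y + 2.000000 to remove the quadratic term: y³ + p·y + q = 0 with p = s − (tr M)²/3 = -29.000000 and q = −2(tr M)³/27 + (tr M)·s/3 − det M = 32.000000.
Three real roots ⇒ use the trigonometric (Viète) form: r = 2√(−p/3) = 6.218253, φ = arccos(3q/(p·r)) = arccos(-0.532359) = 2.132182 rad.
y_k = r·cos(φ/3 − 2πk/3) for k = 0, 1, 2 gives y = 4.712737, 1.156833, -5.869570.
λ_k = y_k + 2.000000 gives λ = 6.7127, 3.1568, -3.8696 (check: the sum is 6.0000 = tr M).

Hence λ_max = 6.7127 and λ_min = -3.8696.


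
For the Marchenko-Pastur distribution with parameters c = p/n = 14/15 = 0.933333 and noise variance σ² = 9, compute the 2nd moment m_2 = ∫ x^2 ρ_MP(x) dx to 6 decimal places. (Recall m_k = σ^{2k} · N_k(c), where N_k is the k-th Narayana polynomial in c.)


E[X²] = σ⁴ (1 + c) (second MP moment). With σ² = 9 (so σ⁴ = 81) and c = 14/15 = 0.933333: E[X²] = 81 · (1 + 0.933333) = 81 · 1.933333.

So E[X^2] = 156.600000.


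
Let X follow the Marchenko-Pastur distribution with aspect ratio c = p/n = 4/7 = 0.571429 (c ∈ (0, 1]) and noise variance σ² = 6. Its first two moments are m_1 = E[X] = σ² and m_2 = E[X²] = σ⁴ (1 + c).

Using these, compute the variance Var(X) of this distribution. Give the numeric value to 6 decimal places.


m_1 = E[X] = σ² = 6, so m_1² = 36.
m_2 = E[X²] = σ⁴ (1 + c) = 36 · (1 + 0.571429) = 36 · 1.571429 = 56.571429.
(Note m_2 − m_1² simplifies to c · σ⁴ = 0.571429 · 36.)

Var(X) = m_2 − m_1² = 56.571429 − 36 = 20.571429.


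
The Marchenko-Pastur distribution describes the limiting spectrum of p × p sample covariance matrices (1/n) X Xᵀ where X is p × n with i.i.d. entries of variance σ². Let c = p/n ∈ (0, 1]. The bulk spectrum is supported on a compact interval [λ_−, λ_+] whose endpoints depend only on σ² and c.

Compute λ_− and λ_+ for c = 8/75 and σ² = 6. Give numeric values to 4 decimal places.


c = 8/75 = 0.106667; √c = 0.326599.
λ_− = σ² (1 − √c)² = 6 · (1 − 0.326599)² = 6 · (0.673401)² = 2.720816.
λ_+ = σ² (1 + √c)² = 6 · (1 + 0.326599)² = 6 · (1.326599)² = 10.559184.

Rounded to 4 decimal places: λ_− ≈ 2.7208, λ_+ ≈ 10.5592.


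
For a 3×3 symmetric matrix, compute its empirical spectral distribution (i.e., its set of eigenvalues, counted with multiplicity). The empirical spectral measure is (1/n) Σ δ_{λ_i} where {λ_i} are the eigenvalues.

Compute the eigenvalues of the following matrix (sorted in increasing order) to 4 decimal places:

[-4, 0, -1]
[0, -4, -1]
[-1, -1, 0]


Since M is real symmetric, all three eigenvalues are real; they are the roots of det(λI − M) = λ³ − (tr M) λ² + s λ − det M, where s is the sum of the principal 2×2 minors.
tr M = -4 + (-4) + 0 = -8.
s = ((-4)·(-4) − 0²) + ((-4)·0 − (-1)²) + ((-4)·0 − (-1)²) = 16 + (-1) + (-1) = 14.
det M (expand along row 1) = (-4)·(-1) − 0·(-1) + (-1)·(-4) = 8.
Characteristic polynomial: λ³ + 8λ² + 14λ − 8 = 0.
Substitute λ = y + (tr M)/3 = y − 2.666667 to remove the quadratic term: y³ + p·y + q = 0 with p = s − (tr M)²/3 = -7.333333 and q = −2(tr M)³/27 + (tr M)·s/3 − det M = -7.407407.
Three real roots ⇒ use the trigonometric (Viète) form: r = 2√(−p/3) = 3.126944, φ = arccos(3q/(p·r)) = arccos(0.969094) = 0.249264 rad.
y_k = r·cos(φ/3 − 2πk/3) for k = 0, 1, 2 gives y = 3.116156, -1.333333, -1.782823.
λ_k = y_k − 2.666667 gives λ = 0.4495, -4.0000, -4.4495 (check: the sum is -8.0000 = tr M).

Eigenvalues sorted in increasing order: [-4.4495, -4.0000, 0.4495].


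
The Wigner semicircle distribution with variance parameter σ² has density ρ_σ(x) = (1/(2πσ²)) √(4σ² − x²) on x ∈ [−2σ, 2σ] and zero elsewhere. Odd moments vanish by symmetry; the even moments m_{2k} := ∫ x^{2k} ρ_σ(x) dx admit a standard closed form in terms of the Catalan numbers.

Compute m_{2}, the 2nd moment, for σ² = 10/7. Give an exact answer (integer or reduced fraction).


By the scaled semicircle moment identity, m_{2k} = σ^{2k} · C_k with k = 1.
C_1 = (1/(k+1)) · C(2k, k) = (1/2) · C(2, 1) = (1/2) · 2 = 1.
σ^{2k} = (σ²)^k = (10/7)^1 = 10/7.

Therefore m_{2} = σ^{2} · C_1 = (10/7) · 1 = 10/7.


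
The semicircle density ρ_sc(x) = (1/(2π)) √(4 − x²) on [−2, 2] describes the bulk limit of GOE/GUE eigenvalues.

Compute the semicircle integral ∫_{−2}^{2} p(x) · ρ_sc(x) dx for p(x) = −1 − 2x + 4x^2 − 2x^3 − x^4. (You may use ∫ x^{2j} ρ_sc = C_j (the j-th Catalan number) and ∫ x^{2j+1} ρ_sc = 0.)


Write p(x) = Σ a_i x^i, split into monomials and integrate each against ρ_sc separately.
Using ∫ x^{2j} ρ_sc = C_j = (1/(j+1)) C(2j, j) (Catalan numbers) and ∫ x^{2j+1} ρ_sc = 0 (odd monomials vanish by symmetry):
  i = 0 (even): a_0 · C_{0} = -1 · 1 = -1
  i = 1 (odd): ∫ x^1 ρ_sc = 0 (vanishes)
  i = 2 (even): a_2 · C_{1} = 4 · 1 = 4
  i = 3 (odd): ∫ x^3 ρ_sc = 0 (vanishes)
  i = 4 (even): a_4 · C_{2} = -1 · 2 = -2

Summing the contributions: ∫_{−2}^{2} p(x) ρ_sc(x) dx = (-1) + 4 + (-2) = 1.


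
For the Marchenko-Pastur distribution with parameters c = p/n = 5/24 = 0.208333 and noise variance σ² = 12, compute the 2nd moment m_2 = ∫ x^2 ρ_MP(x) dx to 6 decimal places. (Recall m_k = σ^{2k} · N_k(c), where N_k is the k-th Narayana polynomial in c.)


E[X²] = σ⁴ (1 + c) (second MP moment). With σ² = 12 (so σ⁴ = 144) and c = 5/24 = 0.208333: E[X²] = 144 · (1 + 0.208333) = 144 · 1.208333.

So E[X^2] = 174.000000.


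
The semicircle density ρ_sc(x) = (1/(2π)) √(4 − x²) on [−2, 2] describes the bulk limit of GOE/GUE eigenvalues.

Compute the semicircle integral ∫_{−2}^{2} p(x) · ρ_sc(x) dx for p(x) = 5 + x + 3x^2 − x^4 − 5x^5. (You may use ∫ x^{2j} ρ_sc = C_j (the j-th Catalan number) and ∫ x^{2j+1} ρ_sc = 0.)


Write p(x) = Σ a_i x^i, split into monomials and integrate each against ρ_sc separately.
Using ∫ x^{2j} ρ_sc = C_j = (1/(j+1)) C(2j, j) (Catalan numbers) and ∫ x^{2j+1} ρ_sc = 0 (odd monomials vanish by symmetry):
  i = 0 (even): a_0 · C_{0} = 5 · 1 = 5
  i = 1 (odd): ∫ x^1 ρ_sc = 0 (vanishes)
  i = 2 (even): a_2 · C_{1} = 3 · 1 = 3
  i = 4 (even): a_4 · C_{2} = -1 · 2 = -2
  i = 5 (odd): ∫ x^5 ρ_sc = 0 (vanishes)

Summing the contributions: ∫_{−2}^{2} p(x) ρ_sc(x) dx = 5 + 3 + (-2) = 6.


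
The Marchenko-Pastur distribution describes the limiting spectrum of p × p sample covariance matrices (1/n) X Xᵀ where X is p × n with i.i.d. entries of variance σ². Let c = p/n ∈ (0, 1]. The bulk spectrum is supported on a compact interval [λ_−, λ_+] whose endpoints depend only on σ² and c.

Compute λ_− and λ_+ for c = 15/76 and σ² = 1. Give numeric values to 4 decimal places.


c = 15/76 = 0.197368; √c = 0.444262.
λ_− = σ² (1 − √c)² = 1 · (1 − 0.444262)² = 1 · (0.555738)² = 0.308845.
λ_+ = σ² (1 + √c)² = 1 · (1 + 0.444262)² = 1 · (1.444262)² = 2.085892.

Rounded to 4 decimal places: λ_− ≈ 0.3088, λ_+ ≈ 2.0859.


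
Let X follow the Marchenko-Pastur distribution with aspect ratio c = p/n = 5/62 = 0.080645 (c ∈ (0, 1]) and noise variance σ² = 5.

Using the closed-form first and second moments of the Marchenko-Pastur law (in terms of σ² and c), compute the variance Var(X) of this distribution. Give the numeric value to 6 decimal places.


Recall the MP moments m_1 = E[X] = σ² and m_2 = E[X²] = σ⁴ (1 + c).
m_1 = E[X] = σ² = 5, so m_1² = 25.
m_2 = E[X²] = σ⁴ (1 + c) = 25 · (1 + 0.080645) = 25 · 1.080645 = 27.016129.
(Note m_2 − m_1² simplifies to c · σ⁴ = 0.080645 · 25.)

Var(X) = m_2 − m_1² = 27.016129 − 25 = 2.016129.


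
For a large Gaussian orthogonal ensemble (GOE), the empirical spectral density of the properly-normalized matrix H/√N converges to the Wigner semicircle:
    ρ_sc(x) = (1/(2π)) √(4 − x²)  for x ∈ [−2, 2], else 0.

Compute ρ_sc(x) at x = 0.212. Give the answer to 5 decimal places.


ρ_sc(x) = (1/(2π)) √(4 − x²). With x = 0.212:
  4 − x² = 4 − (0.212)² = 4 − 0.044944 = 3.955056.
  √(4 − x²) = 1.988732.
  1/(2π) = 0.159155.
  ρ_sc(0.212) = 0.159155 · 1.988732 = 0.316517.

Rounded to 5 decimal places: ρ_sc(0.212) ≈ 0.31652.


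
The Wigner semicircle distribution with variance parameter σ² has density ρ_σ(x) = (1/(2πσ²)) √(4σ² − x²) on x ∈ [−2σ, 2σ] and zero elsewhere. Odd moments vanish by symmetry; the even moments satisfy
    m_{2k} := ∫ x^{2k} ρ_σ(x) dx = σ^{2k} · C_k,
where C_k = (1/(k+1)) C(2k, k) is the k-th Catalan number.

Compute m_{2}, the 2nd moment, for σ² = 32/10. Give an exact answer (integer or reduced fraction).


By the scaled semicircle moment identity, m_{2k} = σ^{2k} · C_k with k = 1.
C_1 = (1/(k+1)) · C(2k, k) = (1/2) · C(2, 1) = (1/2) · 2 = 1.
σ^{2k} = (σ²)^k = (32/10)^1 = 16/5.

Therefore m_{2} = σ^{2} · C_1 = (16/5) · 1 = 16/5.


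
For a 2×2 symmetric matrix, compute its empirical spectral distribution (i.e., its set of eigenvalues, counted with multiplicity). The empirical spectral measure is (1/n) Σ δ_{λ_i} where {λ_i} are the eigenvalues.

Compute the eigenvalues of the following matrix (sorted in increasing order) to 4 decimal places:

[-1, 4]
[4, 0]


Since M is real symmetric, both eigenvalues are real; they are the roots of det(λI − M) = λ² − (tr M) λ + det M.
tr M = -1 + 0 = -1.
det M = (-1)·0 − 4² = 0 − 16 = -16.
Characteristic polynomial: λ² + λ − 16 = 0.
Discriminant Δ = (tr M)² − 4·det M = 1 − (-64) = 65; √Δ = 8.062258.
λ = (tr M ± √Δ)/2 = (-1 ± 8.062258)/2, giving (tr M − √Δ)/2 = -4.5311 and (tr M + √Δ)/2 = 3.5311.

Eigenvalues sorted in increasing order: [-4.5311, 3.5311].


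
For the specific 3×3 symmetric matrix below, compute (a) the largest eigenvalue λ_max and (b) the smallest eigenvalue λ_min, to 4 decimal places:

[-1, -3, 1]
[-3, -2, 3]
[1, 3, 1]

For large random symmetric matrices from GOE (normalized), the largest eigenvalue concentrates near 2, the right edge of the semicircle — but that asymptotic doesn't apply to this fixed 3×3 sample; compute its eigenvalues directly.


Since M is real symmetric, all three eigenvalues are real; they are the roots of det(λI − M) = λ³ − (tr M) λ² + s λ − det M, where s is the sum of the principal 2×2 minors.
tr M = -1 + (-2) + 1 = -2.
s = ((-1)·(-2) − (-3)²) + ((-1)·1 − 1²) + ((-2)·1 − 3²) = -7 + (-2) + (-11) = -20.
det M (expand along row 1) = (-1)·(-11) − (-3)·(-6) + 1·(-7) = -14.
Characteristic polynomial: λ³ + 2λ² − 20λ + 14 = 0.
Substitute λ = y + (tr M)/3 = y − 0.666667 to remove the quadratic term: y³ + p·y + q = 0 with p = s − (tr M)²/3 = -21.333333 and q = −2(tr M)³/27 + (tr M)·s/3 − det M = 27.925926.
Three real roots ⇒ use the trigonometric (Viète) form: r = 2√(−p/3) = 5.333333, φ = arccos(3q/(p·r)) = arccos(-0.736328) = 2.398424 rad.
y_k = r·cos(φ/3 − 2πk/3) for k = 0, 1, 2 gives y = 3.717779, 1.452745, -5.170524.
λ_k = y_k − 0.666667 gives λ = 3.0511, 0.7861, -5.8372 (check: the sum is -2.0000 = tr M).

Hence λ_max = 3.0511 and λ_min = -5.8372.


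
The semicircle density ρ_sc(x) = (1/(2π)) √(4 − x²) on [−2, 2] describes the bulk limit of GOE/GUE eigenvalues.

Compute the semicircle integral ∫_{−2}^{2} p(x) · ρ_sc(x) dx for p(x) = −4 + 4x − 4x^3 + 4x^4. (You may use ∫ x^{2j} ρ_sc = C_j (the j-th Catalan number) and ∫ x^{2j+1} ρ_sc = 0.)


Write p(x) = Σ a_i x^i, split into monomials and integrate each against ρ_sc separately.
Using ∫ x^{2j} ρ_sc = C_j = (1/(j+1)) C(2j, j) (Catalan numbers) and ∫ x^{2j+1} ρ_sc = 0 (odd monomials vanish by symmetry):
  i = 0 (even): a_0 · C_{0} = -4 · 1 = -4
  i = 1 (odd): ∫ x^1 ρ_sc = 0 (vanishes)
  i = 3 (odd): ∫ x^3 ρ_sc = 0 (vanishes)
  i = 4 (even): a_4 · C_{2} = 4 · 2 = 8

Summing the contributions: ∫_{−2}^{2} p(x) ρ_sc(x) dx = (-4) + 8 = 4.


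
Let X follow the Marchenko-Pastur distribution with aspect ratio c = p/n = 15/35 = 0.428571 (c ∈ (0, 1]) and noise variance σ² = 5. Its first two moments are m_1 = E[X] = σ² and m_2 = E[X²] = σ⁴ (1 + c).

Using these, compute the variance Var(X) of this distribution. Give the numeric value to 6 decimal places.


m_1 = E[X] = σ² = 5, so m_1² = 25.
m_2 = E[X²] = σ⁴ (1 + c) = 25 · (1 + 0.428571) = 25 · 1.428571 = 35.714286.
(Note m_2 − m_1² simplifies to c · σ⁴ = 0.428571 · 25.)

Var(X) = m_2 − m_1² = 35.714286 − 25 = 10.714286.


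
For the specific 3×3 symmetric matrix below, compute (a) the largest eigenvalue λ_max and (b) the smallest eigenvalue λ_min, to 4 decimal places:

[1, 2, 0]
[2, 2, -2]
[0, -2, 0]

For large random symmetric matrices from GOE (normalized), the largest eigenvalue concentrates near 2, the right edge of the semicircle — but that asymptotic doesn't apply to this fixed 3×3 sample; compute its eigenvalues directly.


Since M is real symmetric, all three eigenvalues are real; they are the roots of det(λI − M) = λ³ − (tr M) λ² + s λ − det M, where s is the sum of the principal 2×2 minors.
tr M = 1 + 2 + 0 = 3.
s = (1·2 − 2²) + (1·0 − 0²) + (2·0 − (-2)²) = -2 + 0 + (-4) = -6.
det M (expand along row 1) = 1·(-4) − 2·0 + 0·(-4) = -4.
Characteristic polynomial: λ³ − 3λ² − 6λ + 4 = 0.
Substitute λ = y + (tr M)/3 = y + 1.000000 to remove the quadratic term: y³ + p·y + q = 0 with p = s − (tr M)²/3 = -9.000000 and q = −2(tr M)³/27 + (tr M)·s/3 − det M = -4.000000.
Three real roots ⇒ use the trigonometric (Viète) form: r = 2√(−p/3) = 3.464102, φ = arccos(3q/(p·r)) = arccos(0.384900) = 1.175697 rad.
y_k = r·cos(φ/3 − 2πk/3) for k = 0, 1, 2 gives y = 3.201472, -0.454904, -2.746568.
λ_k = y_k + 1.000000 gives λ = 4.2015, 0.5451, -1.7466 (check: the sum is 3.0000 = tr M).

Hence λ_max = 4.2015 and λ_min = -1.7466.


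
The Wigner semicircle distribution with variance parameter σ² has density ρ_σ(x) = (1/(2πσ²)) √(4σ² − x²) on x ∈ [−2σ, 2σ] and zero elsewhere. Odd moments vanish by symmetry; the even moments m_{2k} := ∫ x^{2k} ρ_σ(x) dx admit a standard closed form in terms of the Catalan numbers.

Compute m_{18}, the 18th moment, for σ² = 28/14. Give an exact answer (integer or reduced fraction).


By the scaled semicircle moment identity, m_{2k} = σ^{2k} · C_k with k = 9.
C_9 = (1/(k+1)) · C(2k, k) = (1/10) · C(18, 9) = (1/10) · 48620 = 4862.
σ^{2k} = (σ²)^k = (28/14)^9 = 512.

Therefore m_{18} = σ^{18} · C_9 = 512 · 4862 = 2489344.


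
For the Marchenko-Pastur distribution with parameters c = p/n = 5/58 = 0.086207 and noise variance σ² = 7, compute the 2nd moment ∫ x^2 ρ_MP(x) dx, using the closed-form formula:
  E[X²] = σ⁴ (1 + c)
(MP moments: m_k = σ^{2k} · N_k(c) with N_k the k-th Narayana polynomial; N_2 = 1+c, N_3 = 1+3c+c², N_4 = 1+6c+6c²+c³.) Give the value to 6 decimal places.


E[X²] = σ⁴ (1 + c) (second MP moment). With σ² = 7 (so σ⁴ = 49) and c = 5/58 = 0.086207: E[X²] = 49 · (1 + 0.086207) = 49 · 1.086207.

So E[X^2] = 53.224138.


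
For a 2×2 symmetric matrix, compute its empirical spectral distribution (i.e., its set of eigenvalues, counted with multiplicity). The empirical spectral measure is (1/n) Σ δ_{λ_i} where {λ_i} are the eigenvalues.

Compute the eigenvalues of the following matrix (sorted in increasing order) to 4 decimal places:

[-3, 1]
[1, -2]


Since M is real symmetric, both eigenvalues are real; they are the roots of det(λI − M) = λ² − (tr M) λ + det M.
tr M = -3 + (-2) = -5.
det M = (-3)·(-2) − 1² = 6 − 1 = 5.
Characteristic polynomial: λ² + 5λ + 5 = 0.
Discriminant Δ = (tr M)² − 4·det M = 25 − 20 = 5; √Δ = 2.236068.
λ = (tr M ± √Δ)/2 = (-5 ± 2.236068)/2, giving (tr M − √Δ)/2 = -3.6180 and (tr M + √Δ)/2 = -1.3820.

Eigenvalues sorted in increasing order: [-3.6180, -1.3820].


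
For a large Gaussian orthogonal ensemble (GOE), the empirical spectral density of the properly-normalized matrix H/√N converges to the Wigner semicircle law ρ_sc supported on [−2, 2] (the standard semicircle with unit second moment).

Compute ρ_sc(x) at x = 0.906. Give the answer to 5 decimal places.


ρ_sc(x) = (1/(2π)) √(4 − x²). With x = 0.906:
  4 − x² = 4 − (0.906)² = 4 − 0.820836 = 3.179164.
  √(4 − x²) = 1.783021.
  1/(2π) = 0.159155.
  ρ_sc(0.906) = 0.159155 · 1.783021 = 0.283777.

Rounded to 5 decimal places: ρ_sc(0.906) ≈ 0.28378.


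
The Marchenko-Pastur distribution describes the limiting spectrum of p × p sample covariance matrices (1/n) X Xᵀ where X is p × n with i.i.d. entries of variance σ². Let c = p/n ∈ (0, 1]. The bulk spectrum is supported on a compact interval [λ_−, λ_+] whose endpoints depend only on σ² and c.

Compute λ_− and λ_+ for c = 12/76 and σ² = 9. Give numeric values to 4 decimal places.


c = 12/76 = 0.157895; √c = 0.397360.
λ_− = σ² (1 − √c)² = 9 · (1 − 0.397360)² = 9 · (0.602640)² = 3.268578.
λ_+ = σ² (1 + √c)² = 9 · (1 + 0.397360)² = 9 · (1.397360)² = 17.573527.

Rounded to 4 decimal places: λ_− ≈ 3.2686, λ_+ ≈ 17.5735.


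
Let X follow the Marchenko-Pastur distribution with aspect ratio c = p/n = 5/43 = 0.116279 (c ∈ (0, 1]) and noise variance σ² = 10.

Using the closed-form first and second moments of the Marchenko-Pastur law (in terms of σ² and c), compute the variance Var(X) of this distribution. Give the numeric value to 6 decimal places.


Recall the MP moments m_1 = E[X] = σ² and m_2 = E[X²] = σ⁴ (1 + c).
m_1 = E[X] = σ² = 10, so m_1² = 100.
m_2 = E[X²] = σ⁴ (1 + c) = 100 · (1 + 0.116279) = 100 · 1.116279 = 111.627907.
(Note m_2 − m_1² simplifies to c · σ⁴ = 0.116279 · 100.)

Var(X) = m_2 − m_1² = 111.627907 − 100 = 11.627907.


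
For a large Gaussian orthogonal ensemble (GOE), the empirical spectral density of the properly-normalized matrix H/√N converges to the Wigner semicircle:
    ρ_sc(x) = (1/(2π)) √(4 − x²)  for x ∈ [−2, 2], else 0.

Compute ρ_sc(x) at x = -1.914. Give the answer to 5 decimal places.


ρ_sc(x) = (1/(2π)) √(4 − x²). With x = -1.914:
  4 − x² = 4 − (-1.914)² = 4 − 3.663396 = 0.336604.
  √(4 − x²) = 0.580176.
  1/(2π) = 0.159155.
  ρ_sc(-1.914) = 0.159155 · 0.580176 = 0.092338.

Rounded to 5 decimal places: ρ_sc(-1.914) ≈ 0.09234.


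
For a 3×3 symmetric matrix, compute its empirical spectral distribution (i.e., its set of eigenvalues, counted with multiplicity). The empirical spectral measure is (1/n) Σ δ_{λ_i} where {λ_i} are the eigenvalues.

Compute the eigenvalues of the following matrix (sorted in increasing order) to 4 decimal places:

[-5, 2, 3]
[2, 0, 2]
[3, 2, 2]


Since M is real symmetric, all three eigenvalues are real; they are the roots of det(λI − M) = λ³ − (tr M) λ² + s λ − det M, where s is the sum of the principal 2×2 minors.
tr M = -5 + 0 + 2 = -3.
s = ((-5)·0 − 2²) + ((-5)·2 − 3²) + (0·2 − 2²) = -4 + (-19) + (-4) = -27.
det M (expand along row 1) = (-5)·(-4) − 2·(-2) + 3·4 = 36.
Characteristic polynomial: λ³ + 3λ² − 27λ − 36 = 0.
Substitute λ = y + (tr M)/3 = y − 1.000000 to remove the quadratic term: y³ + p·y + q = 0 with p = s − (tr M)²/3 = -30.000000 and q = −2(tr M)³/27 + (tr M)·s/3 − det M = -7.000000.
Three real roots ⇒ use the trigonometric (Viète) form: r = 2√(−p/3) = 6.324555, φ = arccos(3q/(p·r)) = arccos(0.110680) = 1.459889 rad.
y_k = r·cos(φ/3 − 2πk/3) for k = 0, 1, 2 gives y = 5.590363, -0.233759, -5.356604.
λ_k = y_k − 1.000000 gives λ = 4.5904, -1.2338, -6.3566 (check: the sum is -3.0000 = tr M).

Eigenvalues sorted in increasing order: [-6.3566, -1.2338, 4.5904].


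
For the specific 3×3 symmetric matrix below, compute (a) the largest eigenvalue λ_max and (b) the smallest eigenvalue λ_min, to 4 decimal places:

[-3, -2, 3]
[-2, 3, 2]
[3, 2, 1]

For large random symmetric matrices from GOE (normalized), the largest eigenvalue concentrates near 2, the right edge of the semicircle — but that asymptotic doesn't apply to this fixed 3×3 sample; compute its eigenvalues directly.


Since M is real symmetric, all three eigenvalues are real; they are the roots of det(λI − M) = λ³ − (tr M) λ² + s λ − det M, where s is the sum of the principal 2×2 minors.
tr M = -3 + 3 + 1 = 1.
s = ((-3)·3 − (-2)²) + ((-3)·1 − 3²) + (3·1 − 2²) = -13 + (-12) + (-1) = -26.
det M (expand along row 1) = (-3)·(-1) − (-2)·(-8) + 3·(-13) = -52.
Characteristic polynomial: λ³ − λ² − 26λ + 52 = 0.
Substitute λ = y + (tr M)/3 = y + 0.333333 to remove the quadratic term: y³ + p·y + q = 0 with p = s − (tr M)²/3 = -26.333333 and q = −2(tr M)³/27 + (tr M)·s/3 − det M = 43.259259.
Three real roots ⇒ use the trigonometric (Viète) form: r = 2√(−p/3) = 5.925463, φ = arccos(3q/(p·r)) = arccos(-0.831711) = 2.552978 rad.
y_k = r·cos(φ/3 − 2πk/3) for k = 0, 1, 2 gives y = 3.906285, 1.905489, -5.811774.
λ_k = y_k + 0.333333 gives λ = 4.2396, 2.2388, -5.4784 (check: the sum is 1.0000 = tr M).

Hence λ_max = 4.2396 and λ_min = -5.4784.


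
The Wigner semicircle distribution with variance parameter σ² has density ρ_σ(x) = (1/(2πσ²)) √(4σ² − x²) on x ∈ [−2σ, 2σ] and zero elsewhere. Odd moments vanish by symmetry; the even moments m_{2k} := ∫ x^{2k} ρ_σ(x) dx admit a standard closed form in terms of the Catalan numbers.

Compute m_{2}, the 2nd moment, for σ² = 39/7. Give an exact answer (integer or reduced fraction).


By the scaled semicircle moment identity, m_{2k} = σ^{2k} · C_k with k = 1.
C_1 = (1/(k+1)) · C(2k, k) = (1/2) · C(2, 1) = (1/2) · 2 = 1.
σ^{2k} = (σ²)^k = (39/7)^1 = 39/7.

Therefore m_{2} = σ^{2} · C_1 = (39/7) · 1 = 39/7.


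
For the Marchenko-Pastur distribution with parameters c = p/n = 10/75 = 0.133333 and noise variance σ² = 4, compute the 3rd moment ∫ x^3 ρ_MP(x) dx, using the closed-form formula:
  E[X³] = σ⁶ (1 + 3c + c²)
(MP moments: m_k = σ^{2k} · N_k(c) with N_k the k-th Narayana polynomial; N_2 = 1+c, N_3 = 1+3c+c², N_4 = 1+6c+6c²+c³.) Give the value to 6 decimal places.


E[X³] = σ⁶ (1 + 3c + c²) (third MP moment). With σ² = 4 (so σ⁶ = 64) and c = 10/75 = 0.133333: E[X³] = 64 · (1 + 3·0.133333 + (0.133333)²) = 64 · 1.417778.

So E[X^3] = 90.737778.


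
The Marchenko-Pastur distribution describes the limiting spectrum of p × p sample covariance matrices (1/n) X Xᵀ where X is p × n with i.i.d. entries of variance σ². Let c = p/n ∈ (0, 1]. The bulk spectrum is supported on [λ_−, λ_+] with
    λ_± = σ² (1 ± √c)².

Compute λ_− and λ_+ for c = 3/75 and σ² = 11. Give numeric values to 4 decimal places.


c = 3/75 = 0.040000; √c = 0.200000.
λ_− = σ² (1 − √c)² = 11 · (1 − 0.200000)² = 11 · (0.800000)² = 7.040000.
λ_+ = σ² (1 + √c)² = 11 · (1 + 0.200000)² = 11 · (1.200000)² = 15.840000.

Rounded to 4 decimal places: λ_− ≈ 7.0400, λ_+ ≈ 15.8400.


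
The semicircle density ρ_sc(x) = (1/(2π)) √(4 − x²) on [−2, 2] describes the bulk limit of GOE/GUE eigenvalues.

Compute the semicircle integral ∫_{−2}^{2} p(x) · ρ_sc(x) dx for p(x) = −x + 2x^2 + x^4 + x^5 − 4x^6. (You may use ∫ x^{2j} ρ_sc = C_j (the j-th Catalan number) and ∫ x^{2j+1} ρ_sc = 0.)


Write p(x) = Σ a_i x^i, split into monomials and integrate each against ρ_sc separately.
Using ∫ x^{2j} ρ_sc = C_j = (1/(j+1)) C(2j, j) (Catalan numbers) and ∫ x^{2j+1} ρ_sc = 0 (odd monomials vanish by symmetry):
  i = 1 (odd): ∫ x^1 ρ_sc = 0 (vanishes)
  i = 2 (even): a_2 · C_{1} = 2 · 1 = 2
  i = 4 (even): a_4 · C_{2} = 1 · 2 = 2
  i = 5 (odd): ∫ x^5 ρ_sc = 0 (vanishes)
  i = 6 (even): a_6 · C_{3} = -4 · 5 = -20

Summing the contributions: ∫_{−2}^{2} p(x) ρ_sc(x) dx = 2 + 2 + (-20) = -16.


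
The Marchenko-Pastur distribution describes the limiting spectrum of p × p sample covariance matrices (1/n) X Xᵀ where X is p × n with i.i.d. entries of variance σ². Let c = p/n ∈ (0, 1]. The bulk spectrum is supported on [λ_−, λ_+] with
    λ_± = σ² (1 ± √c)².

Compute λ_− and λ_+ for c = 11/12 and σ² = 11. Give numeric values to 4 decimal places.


c = 11/12 = 0.916667; √c = 0.957427.
λ_− = σ² (1 − √c)² = 11 · (1 − 0.957427)² = 11 · (0.042573)² = 0.019937.
λ_+ = σ² (1 + √c)² = 11 · (1 + 0.957427)² = 11 · (1.957427)² = 42.146730.

Rounded to 4 decimal places: λ_− ≈ 0.0199, λ_+ ≈ 42.1467.


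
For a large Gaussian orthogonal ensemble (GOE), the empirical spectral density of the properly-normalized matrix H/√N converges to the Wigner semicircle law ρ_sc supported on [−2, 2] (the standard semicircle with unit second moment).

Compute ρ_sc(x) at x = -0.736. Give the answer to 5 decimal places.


ρ_sc(x) = (1/(2π)) √(4 − x²). With x = -0.736:
  4 − x² = 4 − (-0.736)² = 4 − 0.541696 = 3.458304.
  √(4 − x²) = 1.859652.
  1/(2π) = 0.159155.
  ρ_sc(-0.736) = 0.159155 · 1.859652 = 0.295973.

Rounded to 5 decimal places: ρ_sc(-0.736) ≈ 0.29597.


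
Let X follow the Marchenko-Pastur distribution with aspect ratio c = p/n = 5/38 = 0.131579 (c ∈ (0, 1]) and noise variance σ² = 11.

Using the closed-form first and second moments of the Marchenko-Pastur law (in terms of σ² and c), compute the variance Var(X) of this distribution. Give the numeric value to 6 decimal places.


Recall the MP moments m_1 = E[X] = σ² and m_2 = E[X²] = σ⁴ (1 + c).
m_1 = E[X] = σ² = 11, so m_1² = 121.
m_2 = E[X²] = σ⁴ (1 + c) = 121 · (1 + 0.131579) = 121 · 1.131579 = 136.921053.
(Note m_2 − m_1² simplifies to c · σ⁴ = 0.131579 · 121.)

Var(X) = m_2 − m_1² = 136.921053 − 121 = 15.921053.


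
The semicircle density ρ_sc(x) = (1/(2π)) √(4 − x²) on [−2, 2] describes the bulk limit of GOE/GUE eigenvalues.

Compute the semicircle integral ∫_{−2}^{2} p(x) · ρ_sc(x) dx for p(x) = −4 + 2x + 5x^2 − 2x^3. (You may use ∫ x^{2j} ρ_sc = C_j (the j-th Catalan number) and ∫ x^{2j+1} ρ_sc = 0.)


Write p(x) = Σ a_i x^i, split into monomials and integrate each against ρ_sc separately.
Using ∫ x^{2j} ρ_sc = C_j = (1/(j+1)) C(2j, j) (Catalan numbers) and ∫ x^{2j+1} ρ_sc = 0 (odd monomials vanish by symmetry):
  i = 0 (even): a_0 · C_{0} = -4 · 1 = -4
  i = 1 (odd): ∫ x^1 ρ_sc = 0 (vanishes)
  i = 2 (even): a_2 · C_{1} = 5 · 1 = 5
  i = 3 (odd): ∫ x^3 ρ_sc = 0 (vanishes)

Summing the contributions: ∫_{−2}^{2} p(x) ρ_sc(x) dx = (-4) + 5 = 1.


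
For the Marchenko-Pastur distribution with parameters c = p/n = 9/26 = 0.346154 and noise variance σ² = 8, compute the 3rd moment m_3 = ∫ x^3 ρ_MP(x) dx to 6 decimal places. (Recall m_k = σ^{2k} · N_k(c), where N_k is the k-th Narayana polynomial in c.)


E[X³] = σ⁶ (1 + 3c + c²) (third MP moment). With σ² = 8 (so σ⁶ = 512) and c = 9/26 = 0.346154: E[X³] = 512 · (1 + 3·0.346154 + (0.346154)²) = 512 · 2.158284.

So E[X^3] = 1105.041420.


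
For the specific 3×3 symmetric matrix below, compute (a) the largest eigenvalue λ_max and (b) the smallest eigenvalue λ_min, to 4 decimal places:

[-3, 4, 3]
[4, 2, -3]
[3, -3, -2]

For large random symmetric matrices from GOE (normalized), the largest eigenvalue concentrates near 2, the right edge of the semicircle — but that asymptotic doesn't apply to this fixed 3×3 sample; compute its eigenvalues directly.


Since M is real symmetric, all three eigenvalues are real; they are the roots of det(λI − M) = λ³ − (tr M) λ² + s λ − det M, where s is the sum of the principal 2×2 minors.
tr M = -3 + 2 + (-2) = -3.
s = ((-3)·2 − 4²) + ((-3)·(-2) − 3²) + (2·(-2) − (-3)²) = -22 + (-3) + (-13) = -38.
det M (expand along row 1) = (-3)·(-13) − 4·1 + 3·(-18) = -19.
Characteristic polynomial: λ³ + 3λ² − 38λ + 19 = 0.
Substitute λ = y + (tr M)/3 = y − 1.000000 to remove the quadratic term: y³ + p·y + q = 0 with p = s − (tr M)²/3 = -41.000000 and q = −2(tr M)³/27 + (tr M)·s/3 − det M = 59.000000.
Three real roots ⇒ use the trigonometric (Viète) form: r = 2√(−p/3) = 7.393691, φ = arccos(3q/(p·r)) = arccos(-0.583886) = 2.194304 rad.
y_k = r·cos(φ/3 − 2πk/3) for k = 0, 1, 2 gives y = 5.502510, 1.525634, -7.028145.
λ_k = y_k − 1.000000 gives λ = 4.5025, 0.5256, -8.0281 (check: the sum is -3.0000 = tr M).

Hence λ_max = 4.5025 and λ_min = -8.0281.


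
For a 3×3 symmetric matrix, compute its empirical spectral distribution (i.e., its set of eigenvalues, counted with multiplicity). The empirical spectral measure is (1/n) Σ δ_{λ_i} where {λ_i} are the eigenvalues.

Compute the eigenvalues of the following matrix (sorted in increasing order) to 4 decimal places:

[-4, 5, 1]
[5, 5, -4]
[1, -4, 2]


Since M is real symmetric, all three eigenvalues are real; they are the roots of det(λI − M) = λ³ − (tr M) λ² + s λ − det M, where s is the sum of the principal 2×2 minors.
tr M = -4 + 5 + 2 = 3.
s = ((-4)·5 − 5²) + ((-4)·2 − 1²) + (5·2 − (-4)²) = -45 + (-9) + (-6) = -60.
det M (expand along row 1) = (-4)·(-6) − 5·14 + 1·(-25) = -71.
Characteristic polynomial: λ³ − 3λ² − 60λ + 71 = 0.
Substitute λ = y + (tr M)/3 = y + 1.000000 to remove the quadratic term: y³ + p·y + q = 0 with p = s − (tr M)²/3 = -63.000000 and q = −2(tr M)³/27 + (tr M)·s/3 − det M = 9.000000.
Three real roots ⇒ use the trigonometric (Viète) form: r = 2√(−p/3) = 9.165151, φ = arccos(3q/(p·r)) = arccos(-0.046761) = 1.617574 rad.
y_k = r·cos(φ/3 − 2πk/3) for k = 0, 1, 2 gives y = 7.864837, 0.142903, -8.007741.
λ_k = y_k + 1.000000 gives λ = 8.8648, 1.1429, -7.0077 (check: the sum is 3.0000 = tr M).

Eigenvalues sorted in increasing order: [-7.0077, 1.1429, 8.8648].
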